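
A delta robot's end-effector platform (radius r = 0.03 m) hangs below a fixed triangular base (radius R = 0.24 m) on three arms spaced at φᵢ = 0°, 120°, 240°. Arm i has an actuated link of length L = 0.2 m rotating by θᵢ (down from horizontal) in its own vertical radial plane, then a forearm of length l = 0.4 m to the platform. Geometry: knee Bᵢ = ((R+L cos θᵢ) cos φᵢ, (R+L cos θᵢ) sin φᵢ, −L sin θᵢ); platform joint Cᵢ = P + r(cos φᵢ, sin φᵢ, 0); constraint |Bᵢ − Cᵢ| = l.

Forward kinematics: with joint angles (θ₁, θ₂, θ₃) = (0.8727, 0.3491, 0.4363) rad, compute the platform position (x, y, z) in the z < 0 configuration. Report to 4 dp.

O1 = (0.3386·cos0.0°, 0.3386·sin0.0°, -0.1532) = (0.3386, 0.0000, -0.1532)
arm 2 at φ=120.0°: e+L cos θ2 = 0.3979;  O2 = (-0.1990, 0.3446, -0.0684)
O3 = (0.3913·cos240.0°, 0.3913·sin240.0°, -0.0845) = (-0.1956, -0.3388, -0.0845)
eliminate P² terms by subtracting sphere 1 from 2 and 3
[-1.0750 0.6892 0.1696]·P = 0.0249;  [-1.0684 -0.6777 0.1374]·P = 0.0221
det = 1.4649;  x = -0.0220+0.1431z,  y = 0.0019+-0.0229z
sphere 1 gives Az²+Bz+C=0 with A=1.0210, B=0.2032, C=-0.0066;  B²−4AC=0.0681;  roots -0.2272, 0.0283;  negative root z = -0.2272
x = -0.0545, y = 0.0071

(-0.0545, 0.0071, -0.2272)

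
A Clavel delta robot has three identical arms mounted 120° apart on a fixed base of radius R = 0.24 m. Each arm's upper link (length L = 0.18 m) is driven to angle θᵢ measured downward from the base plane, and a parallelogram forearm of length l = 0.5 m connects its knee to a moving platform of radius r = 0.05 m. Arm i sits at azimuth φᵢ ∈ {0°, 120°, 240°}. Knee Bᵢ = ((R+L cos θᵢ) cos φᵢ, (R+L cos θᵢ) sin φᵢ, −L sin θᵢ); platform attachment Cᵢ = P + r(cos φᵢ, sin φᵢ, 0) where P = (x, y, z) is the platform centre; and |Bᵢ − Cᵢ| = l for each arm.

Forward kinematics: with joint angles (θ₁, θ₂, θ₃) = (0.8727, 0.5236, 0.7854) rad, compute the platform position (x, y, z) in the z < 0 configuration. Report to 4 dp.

arm 1 at φ=0.0°: e+L cos θ1 = 0.3057;  O1 = (0.3057, 0.0000, -0.1379)
O2 = (0.3459·cos120.0°, 0.3459·sin120.0°, -0.0900) = (-0.1729, 0.2995, -0.0900)
arm 3 at φ=240.0°: e+L cos θ3 = 0.3173;  O3 = (-0.1586, -0.2748, -0.1273)
subtract pairs → two planes through P
plane₁₂: -0.9573x+0.5991y+0.0958z = 0.0153
Cramer: x(z) = -0.0102+0.0604z;  y(z) = 0.0092-0.0634z
quadratic in z: (1.0077)z²+(0.2365)z+(-0.1311)=0, √Δ=0.7645 → z ∈ {-0.4967, 0.2620}; z = -0.4967 (taking z<0)
x = -0.0402, y = 0.0407

(-0.0402, 0.0407, -0.4967)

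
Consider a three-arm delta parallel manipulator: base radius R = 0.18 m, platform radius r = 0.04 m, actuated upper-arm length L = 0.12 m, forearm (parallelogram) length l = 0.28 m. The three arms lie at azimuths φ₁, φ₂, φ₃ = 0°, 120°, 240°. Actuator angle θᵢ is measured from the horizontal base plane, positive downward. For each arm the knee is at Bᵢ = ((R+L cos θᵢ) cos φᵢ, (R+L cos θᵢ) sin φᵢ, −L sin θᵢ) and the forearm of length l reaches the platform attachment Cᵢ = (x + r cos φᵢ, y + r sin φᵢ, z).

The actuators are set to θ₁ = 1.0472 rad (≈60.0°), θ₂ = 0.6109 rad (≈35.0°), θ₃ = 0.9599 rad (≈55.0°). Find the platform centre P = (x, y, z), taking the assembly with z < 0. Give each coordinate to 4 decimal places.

φ1=0.0°: virtual centre (0.2000, 0.0000, -0.1039), radius l
arm 2 at φ=120.0°: (R−r)+L cos θ2 = 0.2383;  S2 = (-0.1191, 0.2064, -0.0688)
arm 3 at φ=240.0°: (R−r)+L cos θ3 = 0.2088;  S3 = (-0.1044, -0.1809, -0.0983)
|S₂|²−|S₁|² = 0.0107;  |S₃|²−|S₁|² = 0.0025
[-0.6383 0.4127 0.0702]·P = 0.0107;  [-0.6088 -0.3617 0.0113]·P = 0.0025
det = 0.4822;  x = -0.0102+0.0623z,  y = 0.0103+-0.0737z
sphere 1 gives Az²+Bz+C=0 with A=1.0093, B=0.1802, C=-0.0233;  B²−4AC=0.1266;  roots -0.2655, 0.0870;  negative root z = -0.2655
x = -0.0267, y = 0.0298

(-0.0267, 0.0298, -0.2655)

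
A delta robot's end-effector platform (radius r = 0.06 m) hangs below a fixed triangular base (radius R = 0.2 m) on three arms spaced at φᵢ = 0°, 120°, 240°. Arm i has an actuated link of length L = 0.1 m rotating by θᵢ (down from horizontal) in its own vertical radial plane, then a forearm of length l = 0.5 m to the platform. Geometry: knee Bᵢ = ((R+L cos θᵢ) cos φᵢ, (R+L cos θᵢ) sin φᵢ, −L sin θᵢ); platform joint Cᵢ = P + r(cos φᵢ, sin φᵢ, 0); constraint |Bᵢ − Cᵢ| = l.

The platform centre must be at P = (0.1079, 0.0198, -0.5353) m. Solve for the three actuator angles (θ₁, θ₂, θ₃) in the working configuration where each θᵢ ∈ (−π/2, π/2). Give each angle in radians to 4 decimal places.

arm 1 (φ=0.0°): x'=0.1079, y'=0.0198
  A=0.0321, B=-0.5353, C=(l²−L²−A²−y'²−z²)/(2L)=-0.2398
  θ1 = atan2(B,A) + arccos(C/0.5363) = 0.5236
arm 2 (φ=120.0°): x'=-0.0368, y'=-0.1033
  e−x'=0.1768;  (l²−L²−(e−x')²−y'²−z²)/2L = -0.4424
  θ2 = atan2(B,A) + arccos(C/0.5637) = 1.2214
φ3=240.0° → target in arm frame (-0.0711, 0.0835)
  e−x'=0.2111;  (l²−L²−(e−x')²−y'²−z²)/2L = -0.4904
  γ=atan2(-0.5353,0.2111)=-1.1952;  ψ=arccos(-0.8523)=2.5912;  θ3=γ+ψ≈1.3960

θ₁ = 0.5236, θ₂ = 1.2214, θ₃ = 1.3960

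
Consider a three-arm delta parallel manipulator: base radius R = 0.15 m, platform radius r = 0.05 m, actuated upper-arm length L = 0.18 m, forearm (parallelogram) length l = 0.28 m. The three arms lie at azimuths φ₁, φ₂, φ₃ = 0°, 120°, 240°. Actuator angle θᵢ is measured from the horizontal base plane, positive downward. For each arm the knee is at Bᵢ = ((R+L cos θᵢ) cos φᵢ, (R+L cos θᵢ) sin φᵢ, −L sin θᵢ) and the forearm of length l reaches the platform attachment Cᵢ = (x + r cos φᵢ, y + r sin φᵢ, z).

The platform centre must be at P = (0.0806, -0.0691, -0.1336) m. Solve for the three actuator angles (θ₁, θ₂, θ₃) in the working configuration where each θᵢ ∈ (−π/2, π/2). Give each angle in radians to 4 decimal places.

rotate P by −φ1: (0.0806, -0.0691, -0.1336)
  A=0.0194, B=-0.1336, C=(l²−L²−A²−y'²−z²)/(2L)=0.0639
  √(A²+B²)=0.1350;  θ1 = -1.4266+1.0778 ≈ -0.3488
φ2=120.0° → target in arm frame (-0.1001, -0.0353)
  e−x'=0.2001;  (l²−L²−(e−x')²−y'²−z²)/2L = -0.0365
  θ2 = atan2(B,A) + arccos(C/0.2406) = 1.1346
φ3=240.0° → target in arm frame (0.0195, 0.1044)
  e−x'=0.0805;  (l²−L²−(e−x')²−y'²−z²)/2L = 0.0300
  √(A²+B²)=0.1560;  θ3 = -1.0287+1.3774 ≈ 0.3487

θ₁ = -0.3488, θ₂ = 1.1346, θ₃ = 0.3487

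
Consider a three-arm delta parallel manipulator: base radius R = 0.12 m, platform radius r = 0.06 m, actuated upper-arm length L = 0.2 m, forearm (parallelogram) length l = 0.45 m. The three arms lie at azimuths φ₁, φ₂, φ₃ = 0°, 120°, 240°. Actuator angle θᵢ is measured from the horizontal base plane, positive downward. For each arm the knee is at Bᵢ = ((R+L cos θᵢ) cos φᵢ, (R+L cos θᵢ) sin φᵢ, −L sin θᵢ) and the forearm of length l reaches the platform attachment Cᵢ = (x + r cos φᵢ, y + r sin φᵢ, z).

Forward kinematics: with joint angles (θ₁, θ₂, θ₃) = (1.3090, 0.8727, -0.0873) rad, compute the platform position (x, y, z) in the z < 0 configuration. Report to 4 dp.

(-0.2394, -0.1721, -0.4158)

φ1=0.0°: virtual centre (0.1118, 0.0000, -0.1932), radius l
centre 2 = (0.1886·cos120.0°, 0.1886·sin120.0°, -0.1532) = (-0.0943, 0.1633, -0.1532)
φ3=240.0°: virtual centre (-0.1296, -0.2245, 0.0174), radius l
eliminate P² terms by subtracting sphere 1 from 2 and 3
plane₁₂: -0.4121x+0.3266y+0.0799z = 0.0092
Cramer: x(z) = -0.0289+0.5062z;  y(z) = -0.0083+0.3939z
sphere 1 gives Az²+Bz+C=0 with A=1.4114, B=0.2374, C=-0.1453;  B²−4AC=0.8767;  roots -0.4158, 0.2476;  negative root z = -0.4158
x = -0.2394, y = -0.1721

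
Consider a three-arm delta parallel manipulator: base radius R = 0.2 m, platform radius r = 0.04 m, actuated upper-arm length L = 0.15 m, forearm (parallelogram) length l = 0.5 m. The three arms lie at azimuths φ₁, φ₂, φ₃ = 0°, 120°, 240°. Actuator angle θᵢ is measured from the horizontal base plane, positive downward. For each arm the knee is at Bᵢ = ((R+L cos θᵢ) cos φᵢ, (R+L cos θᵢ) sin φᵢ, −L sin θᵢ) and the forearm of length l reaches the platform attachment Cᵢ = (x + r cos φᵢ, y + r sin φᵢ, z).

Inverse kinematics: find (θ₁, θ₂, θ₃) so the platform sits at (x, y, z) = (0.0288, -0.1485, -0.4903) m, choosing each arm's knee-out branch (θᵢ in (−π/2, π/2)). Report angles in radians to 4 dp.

arm 1 (φ=0.0°): x'=0.0288, y'=-0.1485
  A=0.1312, B=-0.4903, C=(l²−L²−A²−y'²−z²)/(2L)=-0.1739
  √(A²+B²)=0.5076;  θ1 = -1.3093+1.9204 ≈ 0.6111
arm 2 (φ=120.0°): x'=-0.1430, y'=0.0493
  A=0.3030, B=-0.4903, C=(l²−L²−A²−y'²−z²)/(2L)=-0.3571
  θ2 = atan2(B,A) + arccos(C/0.5764) = 1.2218
arm 3 (φ=240.0°): x'=0.1142, y'=0.0992
  e−x'=0.0458;  (l²−L²−(e−x')²−y'²−z²)/2L = -0.0828
  γ=atan2(-0.4903,0.0458)=-1.4777;  ψ=arccos(-0.1681)=1.7397;  θ3=γ+ψ≈0.2620

θ₁ = 0.6111, θ₂ = 1.2218, θ₃ = 0.2620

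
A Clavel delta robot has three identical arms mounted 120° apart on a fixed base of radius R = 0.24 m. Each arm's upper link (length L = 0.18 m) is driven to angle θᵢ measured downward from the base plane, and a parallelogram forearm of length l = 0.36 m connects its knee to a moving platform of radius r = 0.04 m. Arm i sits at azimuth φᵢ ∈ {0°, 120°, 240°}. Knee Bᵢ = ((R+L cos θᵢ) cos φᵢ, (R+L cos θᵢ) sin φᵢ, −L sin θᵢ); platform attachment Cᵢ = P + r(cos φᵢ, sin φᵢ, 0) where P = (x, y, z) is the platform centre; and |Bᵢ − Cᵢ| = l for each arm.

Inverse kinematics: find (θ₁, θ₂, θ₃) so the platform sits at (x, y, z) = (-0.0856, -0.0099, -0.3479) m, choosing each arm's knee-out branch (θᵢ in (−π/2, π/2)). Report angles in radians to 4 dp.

rotate P by −φ1: (-0.0856, -0.0099, -0.3479)
  e−x'=0.2856;  (l²−L²−(e−x')²−y'²−z²)/2L = -0.2931
  γ=atan2(-0.3479,0.2856)=-0.8834;  ψ=arccos(-0.6511)=2.2798;  θ1=γ+ψ≈1.3964
φ2=120.0° → target in arm frame (0.0342, 0.0791)
  A cos θ + B sin θ = C:  0.1658·cos θ + -0.3479·sin θ = -0.1599
  γ=atan2(-0.3479,0.1658)=-1.1261;  ψ=arccos(-0.4150)=1.9987;  θ2=γ+ψ≈0.8726
arm 3 (φ=240.0°): x'=0.0514, y'=-0.0692
  e−x'=0.1486;  (l²−L²−(e−x')²−y'²−z²)/2L = -0.1409
  γ=atan2(-0.3479,0.1486)=-1.1671;  ψ=arccos(-0.3723)=1.9523;  θ3=γ+ψ≈0.7853

θ₁ = 1.3964, θ₂ = 0.8726, θ₃ = 0.7853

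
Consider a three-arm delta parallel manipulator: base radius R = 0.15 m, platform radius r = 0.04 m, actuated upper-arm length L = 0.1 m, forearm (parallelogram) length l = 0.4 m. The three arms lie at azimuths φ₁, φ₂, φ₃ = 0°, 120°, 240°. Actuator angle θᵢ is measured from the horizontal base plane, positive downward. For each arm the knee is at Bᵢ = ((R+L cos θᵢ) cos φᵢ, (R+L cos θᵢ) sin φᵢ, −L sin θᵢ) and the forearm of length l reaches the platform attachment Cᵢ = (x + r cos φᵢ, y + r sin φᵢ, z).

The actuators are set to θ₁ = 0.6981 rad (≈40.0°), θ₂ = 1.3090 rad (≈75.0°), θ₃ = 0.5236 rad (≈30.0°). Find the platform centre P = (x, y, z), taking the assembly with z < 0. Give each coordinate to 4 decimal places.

φ1=0.0°: virtual centre (0.1866, 0.0000, -0.0643), radius l
centre 2 = (0.1359·cos120.0°, 0.1359·sin120.0°, -0.0966) = (-0.0679, 0.1177, -0.0966)
φ3=240.0°: virtual centre (-0.0983, -0.1703, -0.0500), radius l
subtract pairs → two planes through P
[-0.5091 0.2354 -0.0646]·P = -0.0112;  [-0.5698 -0.3405 0.0286]·P = 0.0022
det = 0.3075;  x = 0.0107+-0.0497z,  y = -0.0243+0.1671z
quadratic in z: (1.0304)z²+(0.1379)z+(-0.1243)=0, √Δ=0.7290 → z ∈ {-0.4207, 0.2868}; z = -0.4207 (taking z<0)
x = 0.0316, y = -0.0946

(0.0316, -0.0946, -0.4207)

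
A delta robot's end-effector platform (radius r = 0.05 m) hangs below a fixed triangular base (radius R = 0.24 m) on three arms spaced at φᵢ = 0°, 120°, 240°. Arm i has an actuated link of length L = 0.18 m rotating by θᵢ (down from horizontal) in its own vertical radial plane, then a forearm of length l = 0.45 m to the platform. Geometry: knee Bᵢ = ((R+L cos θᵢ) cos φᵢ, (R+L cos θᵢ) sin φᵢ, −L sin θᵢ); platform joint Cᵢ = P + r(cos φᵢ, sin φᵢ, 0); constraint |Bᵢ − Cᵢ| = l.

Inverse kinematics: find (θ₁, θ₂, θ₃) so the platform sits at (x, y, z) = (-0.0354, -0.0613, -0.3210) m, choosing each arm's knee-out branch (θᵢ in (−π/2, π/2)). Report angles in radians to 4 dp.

θ₁ = 0.5236, θ₂ = 0.5235, θ₃ = -0.0875

rotate P by −φ1: (-0.0354, -0.0613, -0.3210)
  A cos θ + B sin θ = C:  0.2254·cos θ + -0.3210·sin θ = 0.0347
  √(A²+B²)=0.3922;  θ1 = -0.9586+1.4822 ≈ 0.5236
arm 2 (φ=120.0°): x'=-0.0354, y'=0.0613
  A=0.2254, B=-0.3210, C=(l²−L²−A²−y'²−z²)/(2L)=0.0347
  √(A²+B²)=0.3922;  θ2 = -0.9586+1.4821 ≈ 0.5235
φ3=240.0° → target in arm frame (0.0708, 0.0000)
  A cos θ + B sin θ = C:  0.1192·cos θ + -0.3210·sin θ = 0.1468
  θ3 = atan2(B,A) + arccos(C/0.3424) = -0.0875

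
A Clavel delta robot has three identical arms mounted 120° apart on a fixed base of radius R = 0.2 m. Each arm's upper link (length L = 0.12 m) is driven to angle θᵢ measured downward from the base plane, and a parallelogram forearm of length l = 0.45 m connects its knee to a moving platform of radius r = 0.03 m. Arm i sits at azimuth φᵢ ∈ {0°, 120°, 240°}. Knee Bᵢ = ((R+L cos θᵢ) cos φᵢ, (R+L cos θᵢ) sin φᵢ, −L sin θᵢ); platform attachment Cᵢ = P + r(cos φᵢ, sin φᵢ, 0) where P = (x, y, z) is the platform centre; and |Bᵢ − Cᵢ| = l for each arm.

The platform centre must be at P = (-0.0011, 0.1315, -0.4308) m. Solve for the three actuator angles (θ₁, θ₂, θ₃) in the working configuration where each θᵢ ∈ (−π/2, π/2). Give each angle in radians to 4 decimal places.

θ₁ = 0.7852, θ₂ = 0.1741, θ₃ = 1.3084

φ1=0.0° → target in arm frame (-0.0011, 0.1315)
  A cos θ + B sin θ = C:  0.1711·cos θ + -0.4308·sin θ = -0.1836
  γ=atan2(-0.4308,0.1711)=-1.1927;  ψ=arccos(-0.3960)=1.9780;  θ1=γ+ψ≈0.7852
arm 2 (φ=120.0°): x'=0.1144, y'=-0.0648
  e−x'=0.0556;  (l²−L²−(e−x')²−y'²−z²)/2L = -0.0199
  γ=atan2(-0.4308,0.0556)=-1.4425;  ψ=arccos(-0.0458)=1.6166;  θ2=γ+ψ≈0.1741
rotate P by −φ3: (-0.1133, -0.0667, -0.4308)
  A cos θ + B sin θ = C:  0.2833·cos θ + -0.4308·sin θ = -0.3426
  √(A²+B²)=0.5156;  θ3 = -0.9890+2.2974 ≈ 1.3084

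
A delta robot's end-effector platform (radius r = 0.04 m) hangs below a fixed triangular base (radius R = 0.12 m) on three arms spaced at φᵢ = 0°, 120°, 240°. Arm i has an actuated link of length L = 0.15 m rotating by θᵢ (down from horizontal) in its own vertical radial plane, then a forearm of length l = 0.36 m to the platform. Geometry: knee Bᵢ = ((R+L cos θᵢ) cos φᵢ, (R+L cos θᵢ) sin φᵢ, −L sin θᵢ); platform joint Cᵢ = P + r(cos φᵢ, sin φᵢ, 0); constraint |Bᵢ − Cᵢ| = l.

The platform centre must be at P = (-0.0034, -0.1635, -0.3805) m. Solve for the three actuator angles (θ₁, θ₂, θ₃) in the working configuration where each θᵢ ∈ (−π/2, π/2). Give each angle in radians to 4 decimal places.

φ1=0.0° → target in arm frame (-0.0034, -0.1635)
  A cos θ + B sin θ = C:  0.0834·cos θ + -0.3805·sin θ = -0.2379
  γ=atan2(-0.3805,0.0834)=-1.3550;  ψ=arccos(-0.6107)=2.2278;  θ1=γ+ψ≈0.8727
φ2=120.0° → target in arm frame (-0.1399, 0.0847)
  A=0.2199, B=-0.3805, C=(l²−L²−A²−y'²−z²)/(2L)=-0.3107
  γ=atan2(-0.3805,0.2199)=-1.0468;  ψ=arccos(-0.7070)=2.3560;  θ2=γ+ψ≈1.3092
arm 3 (φ=240.0°): x'=0.1433, y'=0.0788
  e−x'=-0.0633;  (l²−L²−(e−x')²−y'²−z²)/2L = -0.1597
  √(A²+B²)=0.3857;  θ3 = -1.7356+1.9975 ≈ 0.2619

θ₁ = 0.8727, θ₂ = 1.3092, θ₃ = 0.2619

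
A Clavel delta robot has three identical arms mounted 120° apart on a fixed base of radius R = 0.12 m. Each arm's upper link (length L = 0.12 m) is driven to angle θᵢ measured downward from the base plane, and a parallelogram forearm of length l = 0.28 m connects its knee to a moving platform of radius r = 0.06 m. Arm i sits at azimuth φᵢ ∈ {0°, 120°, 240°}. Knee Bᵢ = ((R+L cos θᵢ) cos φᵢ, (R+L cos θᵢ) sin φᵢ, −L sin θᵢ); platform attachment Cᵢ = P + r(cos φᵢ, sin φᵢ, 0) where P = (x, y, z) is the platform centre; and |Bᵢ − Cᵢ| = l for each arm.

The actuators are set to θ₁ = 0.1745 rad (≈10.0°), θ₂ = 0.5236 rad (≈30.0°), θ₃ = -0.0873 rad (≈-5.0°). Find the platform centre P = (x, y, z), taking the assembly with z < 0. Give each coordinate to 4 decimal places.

φ1=0.0°: virtual centre (0.1782, 0.0000, -0.0208), radius l
arm 2 at φ=120.0°: e+L cos θ2 = 0.1639;  O2 = (-0.0820, 0.1420, -0.0600)
arm 3 at φ=240.0°: e+L cos θ3 = 0.1795;  O3 = (-0.0898, -0.1555, 0.0105)
eliminate P² terms by subtracting sphere 1 from 2 and 3
linear system: -0.5203x+0.2839y = -0.0017−-0.0783z; -0.5359x+-0.3110y = 0.0002−0.0626z
Cramer: x(z) = 0.0015-0.0210z;  y(z) = -0.0032+0.2374z
into |P−O₁|² = l²: 1.0568z² + 0.0476z + -0.0468 = 0;  Δ = 0.1999;  z = -0.2340 or 0.1890 → z<0 root = -0.2340
x = 0.0065, y = -0.0588

(0.0065, -0.0588, -0.2340)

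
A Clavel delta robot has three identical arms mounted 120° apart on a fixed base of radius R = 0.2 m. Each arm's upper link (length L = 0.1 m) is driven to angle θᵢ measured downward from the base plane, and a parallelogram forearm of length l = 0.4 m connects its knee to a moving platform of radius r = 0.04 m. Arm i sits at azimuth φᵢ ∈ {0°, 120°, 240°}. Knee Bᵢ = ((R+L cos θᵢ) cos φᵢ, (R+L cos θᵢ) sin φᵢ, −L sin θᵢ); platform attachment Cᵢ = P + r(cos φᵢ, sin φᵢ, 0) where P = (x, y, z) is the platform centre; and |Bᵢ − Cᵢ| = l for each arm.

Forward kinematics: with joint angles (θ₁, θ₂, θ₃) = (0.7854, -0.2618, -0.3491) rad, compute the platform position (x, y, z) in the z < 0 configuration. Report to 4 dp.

(-0.0958, -0.0050, -0.3017)

arm 1 at φ=0.0°: e+L cos θ1 = 0.2307;  centre 1 = (0.2307, 0.0000, -0.0707)
centre 2 = (0.2566·cos120.0°, 0.2566·sin120.0°, 0.0259) = (-0.1283, 0.2222, 0.0259)
centre 3 = (0.2540·cos240.0°, 0.2540·sin240.0°, 0.0342) = (-0.1270, -0.2199, 0.0342)
subtract pairs → two planes through P
[-0.7180 0.4444 0.1932]·P = 0.0083;  [-0.7154 -0.4399 0.2098]·P = 0.0074
Cramer: x(z) = -0.0110+0.2812z;  y(z) = 0.0009+0.0197z
into |P−centre ₁|² = l²: 1.0795z² + 0.0055z + -0.0966 = 0;  Δ = 0.4171;  z = -0.3017 or 0.2966 → z<0 root = -0.3017
x = -0.0958, y = -0.0050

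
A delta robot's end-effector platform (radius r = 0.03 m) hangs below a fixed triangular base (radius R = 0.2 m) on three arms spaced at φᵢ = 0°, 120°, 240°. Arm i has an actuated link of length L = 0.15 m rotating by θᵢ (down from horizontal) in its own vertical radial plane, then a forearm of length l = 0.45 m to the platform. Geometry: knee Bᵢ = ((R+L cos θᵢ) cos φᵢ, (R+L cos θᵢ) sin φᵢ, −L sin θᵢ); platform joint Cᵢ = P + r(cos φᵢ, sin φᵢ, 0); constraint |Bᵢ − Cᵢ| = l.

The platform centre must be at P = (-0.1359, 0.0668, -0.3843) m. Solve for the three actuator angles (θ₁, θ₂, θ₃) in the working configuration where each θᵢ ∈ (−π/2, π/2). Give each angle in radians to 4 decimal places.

θ₁ = 1.1346, θ₂ = -0.0872, θ₃ = 0.5235

φ1=0.0° → target in arm frame (-0.1359, 0.0668)
  A cos θ + B sin θ = C:  0.3059·cos θ + -0.3843·sin θ = -0.2191
  √(A²+B²)=0.4912;  θ1 = -0.8985+2.0331 ≈ 1.1346
arm 2 (φ=120.0°): x'=0.1258, y'=0.0843
  A cos θ + B sin θ = C:  0.0442·cos θ + -0.3843·sin θ = 0.0775
  γ=atan2(-0.3843,0.0442)=-1.4563;  ψ=arccos(0.2004)=1.3690;  θ2=γ+ψ≈-0.0872
arm 3 (φ=240.0°): x'=0.0101, y'=-0.1511
  e−x'=0.1599;  (l²−L²−(e−x')²−y'²−z²)/2L = -0.0536
  γ=atan2(-0.3843,0.1599)=-1.1765;  ψ=arccos(-0.1288)=1.7000;  θ3=γ+ψ≈0.5235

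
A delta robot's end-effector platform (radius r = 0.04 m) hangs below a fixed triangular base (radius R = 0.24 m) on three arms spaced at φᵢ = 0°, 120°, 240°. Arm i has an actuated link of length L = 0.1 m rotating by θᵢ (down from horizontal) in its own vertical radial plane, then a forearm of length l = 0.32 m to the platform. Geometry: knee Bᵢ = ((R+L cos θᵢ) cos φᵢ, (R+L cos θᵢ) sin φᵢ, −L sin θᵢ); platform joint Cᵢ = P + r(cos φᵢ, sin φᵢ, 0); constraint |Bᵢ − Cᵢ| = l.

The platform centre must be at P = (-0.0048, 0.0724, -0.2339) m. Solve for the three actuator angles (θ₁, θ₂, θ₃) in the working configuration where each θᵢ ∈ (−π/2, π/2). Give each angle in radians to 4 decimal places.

arm 1 (φ=0.0°): x'=-0.0048, y'=0.0724
  e−x'=0.2048;  (l²−L²−(e−x')²−y'²−z²)/2L = -0.0475
  γ=atan2(-0.2339,0.2048)=-0.8516;  ψ=arccos(-0.1527)=1.7241;  θ1=γ+ψ≈0.8725
arm 2 (φ=120.0°): x'=0.0651, y'=-0.0320
  e−x'=0.1349;  (l²−L²−(e−x')²−y'²−z²)/2L = 0.0923
  θ2 = atan2(B,A) + arccos(C/0.2700) = 0.1742
φ3=240.0° → target in arm frame (-0.0603, -0.0404)
  A=0.2603, B=-0.2339, C=(l²−L²−A²−y'²−z²)/(2L)=-0.1585
  θ3 = atan2(B,A) + arccos(C/0.3500) = 1.3087

θ₁ = 0.8725, θ₂ = 0.1742, θ₃ = 1.3087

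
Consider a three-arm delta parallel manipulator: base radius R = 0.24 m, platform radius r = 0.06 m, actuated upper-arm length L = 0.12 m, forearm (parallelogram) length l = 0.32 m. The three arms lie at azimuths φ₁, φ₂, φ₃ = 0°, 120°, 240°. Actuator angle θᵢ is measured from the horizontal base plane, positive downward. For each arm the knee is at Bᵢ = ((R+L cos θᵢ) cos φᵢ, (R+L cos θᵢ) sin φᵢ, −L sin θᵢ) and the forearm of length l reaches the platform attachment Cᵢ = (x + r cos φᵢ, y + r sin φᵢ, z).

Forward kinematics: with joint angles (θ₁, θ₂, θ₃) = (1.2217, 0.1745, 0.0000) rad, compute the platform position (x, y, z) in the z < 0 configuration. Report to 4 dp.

arm 1 at φ=0.0°: e+L cos θ1 = 0.2210;  centre 1 = (0.2210, 0.0000, -0.1128)
φ2=120.0°: virtual centre (-0.1491, 0.2582, -0.0208), radius l
φ3=240.0°: virtual centre (-0.1500, -0.2598, 0.0000), radius l
|centre ₂|²−|centre ₁|² = 0.0278;  |centre ₃|²−|centre ₁|² = 0.0284
plane₁₂: -0.7403x+0.5165y+0.1839z = 0.0278
Cramer: x(z) = -0.0379+0.2761z;  y(z) = -0.0006+0.0397z
into |P−centre ₁|² = l²: 1.0778z² + 0.0825z + -0.0226 = 0;  Δ = 0.1044;  z = -0.1881 or 0.1116 → z<0 root = -0.1881
x = -0.0898, y = -0.0080

(-0.0898, -0.0080, -0.1881)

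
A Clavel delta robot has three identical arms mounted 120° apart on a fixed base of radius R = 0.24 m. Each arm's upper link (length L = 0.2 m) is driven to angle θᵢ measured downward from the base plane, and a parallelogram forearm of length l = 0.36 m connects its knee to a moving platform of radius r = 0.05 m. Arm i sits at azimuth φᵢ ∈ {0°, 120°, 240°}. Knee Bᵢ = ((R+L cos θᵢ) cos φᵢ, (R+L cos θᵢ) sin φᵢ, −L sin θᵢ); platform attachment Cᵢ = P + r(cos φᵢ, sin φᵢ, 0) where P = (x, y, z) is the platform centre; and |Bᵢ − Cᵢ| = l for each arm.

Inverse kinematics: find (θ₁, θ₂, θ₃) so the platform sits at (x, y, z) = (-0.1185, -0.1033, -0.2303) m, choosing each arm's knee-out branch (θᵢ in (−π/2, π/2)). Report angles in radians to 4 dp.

θ₁ = 1.3962, θ₂ = 1.0472, θ₃ = -0.1745

arm 1 (φ=0.0°): x'=-0.1185, y'=-0.1033
  A cos θ + B sin θ = C:  0.3085·cos θ + -0.2303·sin θ = -0.1732
  θ1 = atan2(B,A) + arccos(C/0.3850) = 1.3962
arm 2 (φ=120.0°): x'=-0.0302, y'=0.1543
  A=0.2202, B=-0.2303, C=(l²−L²−A²−y'²−z²)/(2L)=-0.0893
  √(A²+B²)=0.3186;  θ2 = -0.8078+1.8549 ≈ 1.0472
arm 3 (φ=240.0°): x'=0.1487, y'=-0.0510
  A cos θ + B sin θ = C:  0.0413·cos θ + -0.2303·sin θ = 0.0806
  √(A²+B²)=0.2340;  θ3 = -1.3934+1.2189 ≈ -0.1745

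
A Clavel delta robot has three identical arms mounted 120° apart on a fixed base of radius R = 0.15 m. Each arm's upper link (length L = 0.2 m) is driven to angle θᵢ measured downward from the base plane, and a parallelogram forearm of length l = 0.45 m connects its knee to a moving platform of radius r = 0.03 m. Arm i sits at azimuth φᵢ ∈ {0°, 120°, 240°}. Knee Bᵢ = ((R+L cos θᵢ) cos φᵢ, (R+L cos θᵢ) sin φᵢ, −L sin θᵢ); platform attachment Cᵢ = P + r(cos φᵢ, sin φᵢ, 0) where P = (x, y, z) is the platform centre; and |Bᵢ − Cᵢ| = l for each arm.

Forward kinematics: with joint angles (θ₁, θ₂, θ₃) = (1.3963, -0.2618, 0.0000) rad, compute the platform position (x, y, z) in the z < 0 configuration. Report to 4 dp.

(-0.2807, 0.0292, -0.3067)

arm 1 at φ=0.0°: ρ1 = 0.1547;  O1 = (0.1547, 0.0000, -0.1970)
O2 = (0.3132·cos120.0°, 0.3132·sin120.0°, 0.0518) = (-0.1566, 0.2712, 0.0518)
O3 = (0.3200·cos240.0°, 0.3200·sin240.0°, 0.0000) = (-0.1600, -0.2771, 0.0000)
|O₂|²−|O₁|² = 0.0380;  |O₃|²−|O₁|² = 0.0397
linear system: -0.6226x+0.5425y = 0.0380−0.4975z; -0.6294x+-0.5543y = 0.0397−0.3939z
Cramer: x(z) = -0.0620+0.7129z;  y(z) = -0.0011-0.0988z
sphere 1 gives Az²+Bz+C=0 with A=1.5179, B=0.0851, C=-0.1167;  B²−4AC=0.7159;  roots -0.3067, 0.2507;  negative root z = -0.3067
x = -0.2807, y = 0.0292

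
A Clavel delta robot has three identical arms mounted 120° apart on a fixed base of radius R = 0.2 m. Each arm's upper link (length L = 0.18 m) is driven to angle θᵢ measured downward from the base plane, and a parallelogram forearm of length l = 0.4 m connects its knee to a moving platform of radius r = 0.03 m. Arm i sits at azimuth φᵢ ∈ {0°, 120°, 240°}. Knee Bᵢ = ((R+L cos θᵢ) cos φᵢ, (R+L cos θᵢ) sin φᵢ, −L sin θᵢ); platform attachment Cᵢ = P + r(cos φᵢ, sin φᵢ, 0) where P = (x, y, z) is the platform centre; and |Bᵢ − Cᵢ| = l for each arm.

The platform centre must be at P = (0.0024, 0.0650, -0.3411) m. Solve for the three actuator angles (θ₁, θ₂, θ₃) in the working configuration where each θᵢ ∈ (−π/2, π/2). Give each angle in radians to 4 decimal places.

rotate P by −φ1: (0.0024, 0.0650, -0.3411)
  A cos θ + B sin θ = C:  0.1676·cos θ + -0.3411·sin θ = -0.0585
  √(A²+B²)=0.3801;  θ1 = -1.1141+1.7254 ≈ 0.6113
rotate P by −φ2: (0.0551, -0.0346, -0.3411)
  A=0.1149, B=-0.3411, C=(l²−L²−A²−y'²−z²)/(2L)=-0.0087
  √(A²+B²)=0.3599;  θ2 = -1.2459+1.5951 ≈ 0.3492
arm 3 (φ=240.0°): x'=-0.0575, y'=-0.0304
  A=0.2275, B=-0.3411, C=(l²−L²−A²−y'²−z²)/(2L)=-0.1151
  √(A²+B²)=0.4100;  θ3 = -0.9826+1.8553 ≈ 0.8727

θ₁ = 0.6113, θ₂ = 0.3492, θ₃ = 0.8727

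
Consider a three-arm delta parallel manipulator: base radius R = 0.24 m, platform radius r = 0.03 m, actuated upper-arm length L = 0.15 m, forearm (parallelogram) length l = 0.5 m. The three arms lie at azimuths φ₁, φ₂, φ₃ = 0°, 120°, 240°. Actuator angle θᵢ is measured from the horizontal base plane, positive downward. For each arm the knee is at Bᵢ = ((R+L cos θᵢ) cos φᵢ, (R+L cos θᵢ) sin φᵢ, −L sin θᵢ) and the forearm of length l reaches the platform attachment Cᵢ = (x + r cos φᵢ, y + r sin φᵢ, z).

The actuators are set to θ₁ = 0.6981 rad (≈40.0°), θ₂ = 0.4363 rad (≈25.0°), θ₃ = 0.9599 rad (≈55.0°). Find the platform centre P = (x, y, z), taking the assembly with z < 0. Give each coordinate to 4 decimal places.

φ1=0.0°: virtual centre (0.3249, 0.0000, -0.0964), radius l
arm 2 at φ=120.0°: ρ2 = 0.3459;  O2 = (-0.1730, 0.2996, -0.0634)
arm 3 at φ=240.0°: ρ3 = 0.2960;  O3 = (-0.1480, -0.2564, -0.1229)
eliminate P² terms by subtracting sphere 1 from 2 and 3
linear system: -0.9958x+0.5992y = 0.0088−0.0661z; -0.9459x+-0.5128y = -0.0121−-0.0529z
det = 1.0773;  x = 0.0025+0.0020z,  y = 0.0190+-0.1069z
quadratic in z: (1.0114)z²+(0.1875)z+(-0.1364)=0, √Δ=0.7662 → z ∈ {-0.4715, 0.2861}; z = -0.4715 (taking z<0)
x = 0.0016, y = 0.0694

(0.0016, 0.0694, -0.4715)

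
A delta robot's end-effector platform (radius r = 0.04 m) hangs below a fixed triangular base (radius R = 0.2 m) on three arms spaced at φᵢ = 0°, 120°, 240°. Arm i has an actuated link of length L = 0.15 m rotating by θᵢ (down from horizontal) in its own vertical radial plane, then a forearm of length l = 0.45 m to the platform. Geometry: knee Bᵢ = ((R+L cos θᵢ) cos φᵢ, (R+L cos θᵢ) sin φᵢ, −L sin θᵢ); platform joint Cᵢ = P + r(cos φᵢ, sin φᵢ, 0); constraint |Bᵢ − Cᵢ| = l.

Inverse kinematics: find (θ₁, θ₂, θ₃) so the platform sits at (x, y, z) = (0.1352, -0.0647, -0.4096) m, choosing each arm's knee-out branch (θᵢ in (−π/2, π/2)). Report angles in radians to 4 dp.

rotate P by −φ1: (0.1352, -0.0647, -0.4096)
  e−x'=0.0248;  (l²−L²−(e−x')²−y'²−z²)/2L = 0.0248
  γ=atan2(-0.4096,0.0248)=-1.5103;  ψ=arccos(0.0603)=1.5104;  θ1=γ+ψ≈0.0001
rotate P by −φ2: (-0.1236, -0.0847, -0.4096)
  A=0.2836, B=-0.4096, C=(l²−L²−A²−y'²−z²)/(2L)=-0.2513
  √(A²+B²)=0.4982;  θ2 = -0.9651+2.0996 ≈ 1.1344
φ3=240.0° → target in arm frame (-0.0116, 0.1494)
  A=0.1716, B=-0.4096, C=(l²−L²−A²−y'²−z²)/(2L)=-0.1318
  γ=atan2(-0.4096,0.1716)=-1.1741;  ψ=arccos(-0.2968)=1.8721;  θ3=γ+ψ≈0.6980

θ₁ = 0.0001, θ₂ = 1.1344, θ₃ = 0.6980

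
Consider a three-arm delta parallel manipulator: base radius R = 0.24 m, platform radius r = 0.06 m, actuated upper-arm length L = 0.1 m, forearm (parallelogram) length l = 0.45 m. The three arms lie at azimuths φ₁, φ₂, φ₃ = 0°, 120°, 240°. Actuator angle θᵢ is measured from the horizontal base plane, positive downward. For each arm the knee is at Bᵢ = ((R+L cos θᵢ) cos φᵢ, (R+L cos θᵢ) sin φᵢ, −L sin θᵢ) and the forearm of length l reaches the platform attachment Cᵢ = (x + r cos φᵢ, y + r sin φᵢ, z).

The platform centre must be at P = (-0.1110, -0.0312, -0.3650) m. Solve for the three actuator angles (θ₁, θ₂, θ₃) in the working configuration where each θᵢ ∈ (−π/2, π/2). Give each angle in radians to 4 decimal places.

arm 1 (φ=0.0°): x'=-0.1110, y'=-0.0312
  A cos θ + B sin θ = C:  0.2910·cos θ + -0.3650·sin θ = -0.1319
  γ=atan2(-0.3650,0.2910)=-0.8977;  ψ=arccos(-0.2826)=1.8573;  θ1=γ+ψ≈0.9595
arm 2 (φ=120.0°): x'=0.0285, y'=0.1117
  A cos θ + B sin θ = C:  0.1515·cos θ + -0.3650·sin θ = 0.1192
  γ=atan2(-0.3650,0.1515)=-1.1773;  ψ=arccos(0.3015)=1.2645;  θ2=γ+ψ≈0.0872
arm 3 (φ=240.0°): x'=0.0825, y'=-0.0805
  e−x'=0.0975;  (l²−L²−(e−x')²−y'²−z²)/2L = 0.2164
  γ=atan2(-0.3650,0.0975)=-1.3098;  ψ=arccos(0.5729)=0.9608;  θ3=γ+ψ≈-0.3491

θ₁ = 0.9595, θ₂ = 0.0872, θ₃ = -0.3491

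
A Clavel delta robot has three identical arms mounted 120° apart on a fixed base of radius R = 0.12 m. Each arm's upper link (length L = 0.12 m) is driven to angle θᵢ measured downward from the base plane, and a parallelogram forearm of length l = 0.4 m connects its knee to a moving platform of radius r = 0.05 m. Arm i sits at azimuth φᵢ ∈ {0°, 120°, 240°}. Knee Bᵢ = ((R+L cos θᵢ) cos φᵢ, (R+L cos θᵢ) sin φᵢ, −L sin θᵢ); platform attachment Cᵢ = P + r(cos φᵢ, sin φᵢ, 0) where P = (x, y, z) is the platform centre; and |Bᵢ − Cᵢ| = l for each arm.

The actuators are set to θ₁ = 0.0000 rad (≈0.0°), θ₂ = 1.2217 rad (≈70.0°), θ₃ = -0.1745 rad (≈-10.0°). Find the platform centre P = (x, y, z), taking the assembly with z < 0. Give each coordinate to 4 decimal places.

φ1=0.0°: virtual centre (0.1900, 0.0000, 0.0000), radius l
φ2=120.0°: virtual centre (-0.0555, 0.0962, -0.1128), radius l
φ3=240.0°: virtual centre (-0.0941, -0.1630, 0.0208), radius l
|O₂|²−|O₁|² = -0.0111;  |O₃|²−|O₁|² = -0.0003
linear system: -0.4910x+0.1923y = -0.0111−-0.2255z; -0.5682x+-0.3259y = -0.0003−0.0417z
det = 0.2693;  x = 0.0136+-0.2432z,  y = -0.0229+0.5517z
quadratic in z: (1.3635)z²+(0.0606)z+(-0.1283)=0, √Δ=0.8389 → z ∈ {-0.3298, 0.2854}; z = -0.3298 (taking z<0)
x = 0.0938, y = -0.2048

(0.0938, -0.2048, -0.3298)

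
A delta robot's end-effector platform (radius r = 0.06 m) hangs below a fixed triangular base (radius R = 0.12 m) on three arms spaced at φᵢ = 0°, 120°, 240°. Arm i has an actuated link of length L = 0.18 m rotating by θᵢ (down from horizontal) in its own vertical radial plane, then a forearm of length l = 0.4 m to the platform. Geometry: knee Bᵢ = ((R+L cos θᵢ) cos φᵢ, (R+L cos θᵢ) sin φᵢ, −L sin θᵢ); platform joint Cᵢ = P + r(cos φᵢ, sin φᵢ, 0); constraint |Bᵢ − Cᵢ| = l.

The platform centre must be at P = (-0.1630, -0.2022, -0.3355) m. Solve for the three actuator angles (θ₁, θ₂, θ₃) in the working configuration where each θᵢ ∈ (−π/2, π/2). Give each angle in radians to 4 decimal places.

θ₁ = 1.1348, θ₂ = 0.9602, θ₃ = -0.3489

arm 1 (φ=0.0°): x'=-0.1630, y'=-0.2022
  e−x'=0.2230;  (l²−L²−(e−x')²−y'²−z²)/2L = -0.2099
  √(A²+B²)=0.4029;  θ1 = -0.9842+2.1189 ≈ 1.1348
rotate P by −φ2: (-0.0936, 0.2423, -0.3355)
  A cos θ + B sin θ = C:  0.1536·cos θ + -0.3355·sin θ = -0.1868
  γ=atan2(-0.3355,0.1536)=-1.1414;  ψ=arccos(-0.5062)=2.1016;  θ2=γ+ψ≈0.9602
φ3=240.0° → target in arm frame (0.2566, -0.0401)
  A=-0.1966, B=-0.3355, C=(l²−L²−A²−y'²−z²)/(2L)=-0.0701
  √(A²+B²)=0.3889;  θ3 = -2.1009+1.7519 ≈ -0.3489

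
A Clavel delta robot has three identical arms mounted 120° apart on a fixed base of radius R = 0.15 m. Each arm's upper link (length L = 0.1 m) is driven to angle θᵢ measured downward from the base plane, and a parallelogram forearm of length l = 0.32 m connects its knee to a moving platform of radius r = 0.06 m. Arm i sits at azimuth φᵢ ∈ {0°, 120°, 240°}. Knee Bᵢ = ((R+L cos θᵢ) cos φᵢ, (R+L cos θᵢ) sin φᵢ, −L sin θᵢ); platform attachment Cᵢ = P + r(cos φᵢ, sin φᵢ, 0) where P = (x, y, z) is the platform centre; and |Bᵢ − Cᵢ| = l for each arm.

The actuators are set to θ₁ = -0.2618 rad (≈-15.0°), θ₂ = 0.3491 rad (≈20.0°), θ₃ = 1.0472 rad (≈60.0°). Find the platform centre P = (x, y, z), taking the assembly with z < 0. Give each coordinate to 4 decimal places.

(0.1018, 0.0732, -0.2739)

φ1=0.0°: virtual centre (0.1866, 0.0000, 0.0259), radius l
arm 2 at φ=120.0°: e+L cos θ2 = 0.1840;  O2 = (-0.0920, 0.1593, -0.0342)
arm 3 at φ=240.0°: e+L cos θ3 = 0.1400;  O3 = (-0.0700, -0.1212, -0.0866)
|O₂|²−|O₁|² = -0.0005;  |O₃|²−|O₁|² = -0.0084
plane₁₂: -0.5572x+0.3186y+-0.1202z = -0.0005
det = 0.2986;  x = 0.0093+-0.3376z,  y = 0.0148+-0.2132z
quadratic in z: (1.1595)z²+(0.0616)z+(-0.0701)=0, √Δ=0.5735 → z ∈ {-0.2739, 0.2207}; z = -0.2739 (taking z<0)
x = 0.1018, y = 0.0732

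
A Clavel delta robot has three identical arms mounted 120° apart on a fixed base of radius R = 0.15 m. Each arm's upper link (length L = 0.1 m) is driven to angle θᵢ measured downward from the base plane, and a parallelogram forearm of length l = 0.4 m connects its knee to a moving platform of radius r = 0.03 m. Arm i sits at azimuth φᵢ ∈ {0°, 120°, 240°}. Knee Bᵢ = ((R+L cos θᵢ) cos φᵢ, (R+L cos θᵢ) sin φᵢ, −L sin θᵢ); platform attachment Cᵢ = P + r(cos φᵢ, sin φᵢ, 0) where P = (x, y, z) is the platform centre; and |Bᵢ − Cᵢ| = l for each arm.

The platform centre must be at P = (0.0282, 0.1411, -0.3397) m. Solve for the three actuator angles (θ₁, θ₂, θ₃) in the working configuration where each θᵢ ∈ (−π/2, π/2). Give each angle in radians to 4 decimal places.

arm 1 (φ=0.0°): x'=0.0282, y'=0.1411
  A=0.0918, B=-0.3397, C=(l²−L²−A²−y'²−z²)/(2L)=0.0313
  γ=atan2(-0.3397,0.0918)=-1.3069;  ψ=arccos(0.0891)=1.4816;  θ1=γ+ψ≈0.1748
arm 2 (φ=120.0°): x'=0.1081, y'=-0.0950
  e−x'=0.0119;  (l²−L²−(e−x')²−y'²−z²)/2L = 0.1272
  √(A²+B²)=0.3399;  θ2 = -1.5358+1.1872 ≈ -0.3486
rotate P by −φ3: (-0.1363, -0.0461, -0.3397)
  e−x'=0.2563;  (l²−L²−(e−x')²−y'²−z²)/2L = -0.1661
  γ=atan2(-0.3397,0.2563)=-0.9244;  ψ=arccos(-0.3902)=1.9717;  θ3=γ+ψ≈1.0472

θ₁ = 0.1748, θ₂ = -0.3486, θ₃ = 1.0472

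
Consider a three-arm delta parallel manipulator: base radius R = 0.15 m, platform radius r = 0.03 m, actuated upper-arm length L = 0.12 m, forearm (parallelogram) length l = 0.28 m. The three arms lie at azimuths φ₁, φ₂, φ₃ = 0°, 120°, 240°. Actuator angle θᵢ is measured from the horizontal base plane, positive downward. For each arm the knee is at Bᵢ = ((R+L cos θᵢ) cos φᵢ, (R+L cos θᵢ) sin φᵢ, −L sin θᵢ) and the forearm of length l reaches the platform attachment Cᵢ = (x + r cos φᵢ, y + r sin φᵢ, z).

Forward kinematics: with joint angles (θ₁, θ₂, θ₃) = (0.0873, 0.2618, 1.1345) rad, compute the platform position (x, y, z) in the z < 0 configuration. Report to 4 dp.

S1 = (0.2395·cos0.0°, 0.2395·sin0.0°, -0.0105) = (0.2395, 0.0000, -0.0105)
φ2=120.0°: virtual centre (-0.1180, 0.2043, -0.0311), radius l
φ3=240.0°: virtual centre (-0.0854, -0.1478, -0.1088), radius l
subtract pairs → two planes through P
plane₁₂: -0.7150x+0.4086y+-0.0412z = -0.0009
Cramer: x(z) = 0.0147-0.1940z;  y(z) = 0.0236-0.2386z
sphere 1 gives Az²+Bz+C=0 with A=1.0946, B=0.0969, C=-0.0272;  B²−4AC=0.1284;  roots -0.2079, 0.1194;  negative root z = -0.2079
x = 0.0550, y = 0.0732

(0.0550, 0.0732, -0.2079)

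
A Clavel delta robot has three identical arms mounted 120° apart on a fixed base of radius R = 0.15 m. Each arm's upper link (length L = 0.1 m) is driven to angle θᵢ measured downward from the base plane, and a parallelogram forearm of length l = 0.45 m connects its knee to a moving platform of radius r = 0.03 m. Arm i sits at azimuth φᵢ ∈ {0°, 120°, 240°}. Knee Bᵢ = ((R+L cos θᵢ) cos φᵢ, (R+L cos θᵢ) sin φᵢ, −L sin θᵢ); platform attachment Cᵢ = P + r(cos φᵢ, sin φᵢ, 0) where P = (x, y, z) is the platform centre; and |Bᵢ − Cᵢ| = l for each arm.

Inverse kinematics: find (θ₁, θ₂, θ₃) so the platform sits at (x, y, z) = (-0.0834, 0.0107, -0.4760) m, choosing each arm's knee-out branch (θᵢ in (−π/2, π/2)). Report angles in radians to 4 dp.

arm 1 (φ=0.0°): x'=-0.0834, y'=0.0107
  A cos θ + B sin θ = C:  0.2034·cos θ + -0.4760·sin θ = -0.3778
  γ=atan2(-0.4760,0.2034)=-1.1670;  ψ=arccos(-0.7299)=2.3889;  θ1=γ+ψ≈1.2220
arm 2 (φ=120.0°): x'=0.0510, y'=0.0669
  A=0.0690, B=-0.4760, C=(l²−L²−A²−y'²−z²)/(2L)=-0.2166
  θ2 = atan2(B,A) + arccos(C/0.4810) = 0.6111
φ3=240.0° → target in arm frame (0.0324, -0.0776)
  A cos θ + B sin θ = C:  0.0876·cos θ + -0.4760·sin θ = -0.2388
  θ3 = atan2(B,A) + arccos(C/0.4840) = 0.6979

θ₁ = 1.2220, θ₂ = 0.6111, θ₃ = 0.6979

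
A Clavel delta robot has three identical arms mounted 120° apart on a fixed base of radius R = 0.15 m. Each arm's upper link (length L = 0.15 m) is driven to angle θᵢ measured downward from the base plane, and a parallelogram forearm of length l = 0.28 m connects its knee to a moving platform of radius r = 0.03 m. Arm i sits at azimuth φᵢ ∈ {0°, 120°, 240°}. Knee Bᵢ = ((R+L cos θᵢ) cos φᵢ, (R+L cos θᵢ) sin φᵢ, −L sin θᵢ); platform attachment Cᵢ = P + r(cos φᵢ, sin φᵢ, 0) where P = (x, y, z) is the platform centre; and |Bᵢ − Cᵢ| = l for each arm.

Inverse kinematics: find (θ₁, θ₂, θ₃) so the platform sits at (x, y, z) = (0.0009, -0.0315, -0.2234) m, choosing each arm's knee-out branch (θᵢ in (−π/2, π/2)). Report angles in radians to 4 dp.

θ₁ = 0.6110, θ₂ = 0.7854, θ₃ = 0.4359

arm 1 (φ=0.0°): x'=0.0009, y'=-0.0315
  A cos θ + B sin θ = C:  0.1191·cos θ + -0.2234·sin θ = -0.0306
  θ1 = atan2(B,A) + arccos(C/0.2532) = 0.6110
φ2=120.0° → target in arm frame (-0.0277, 0.0150)
  A cos θ + B sin θ = C:  0.1477·cos θ + -0.2234·sin θ = -0.0535
  √(A²+B²)=0.2678;  θ2 = -0.9865+1.7720 ≈ 0.7854
φ3=240.0° → target in arm frame (0.0268, 0.0165)
  e−x'=0.0932;  (l²−L²−(e−x')²−y'²−z²)/2L = -0.0099
  √(A²+B²)=0.2421;  θ3 = -1.1757+1.6116 ≈ 0.4359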